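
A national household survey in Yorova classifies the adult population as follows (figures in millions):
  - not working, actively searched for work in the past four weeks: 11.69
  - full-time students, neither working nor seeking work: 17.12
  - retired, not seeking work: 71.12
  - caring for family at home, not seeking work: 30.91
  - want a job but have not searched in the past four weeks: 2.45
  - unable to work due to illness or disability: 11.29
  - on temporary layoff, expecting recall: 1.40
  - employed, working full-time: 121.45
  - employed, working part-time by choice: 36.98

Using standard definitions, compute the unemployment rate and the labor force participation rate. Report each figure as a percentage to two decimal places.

Employed = 121.45 + 36.98 = 158.43 million.
Unemployed = 11.69 + 1.40 = 13.09 million (jobless and actively searching, or on temporary layoff).
Labor force = 158.43 + 13.09 = 171.52 million.
Not in labor force = 17.12 + 71.12 + 30.91 + 2.45 + 11.29 = 132.89 million (those not working and not actively searching are outside the labor force — including those who want a job but have given up searching).
Civilian working-age population = 171.52 + 132.89 = 304.41 million.
Unemployment rate = 13.09 / 171.52 = 7.63%.
Labor force participation rate = 171.52 / 304.41 = 56.35%.

Unemployment rate ≈ 7.63%; labor force participation rate ≈ 56.35%.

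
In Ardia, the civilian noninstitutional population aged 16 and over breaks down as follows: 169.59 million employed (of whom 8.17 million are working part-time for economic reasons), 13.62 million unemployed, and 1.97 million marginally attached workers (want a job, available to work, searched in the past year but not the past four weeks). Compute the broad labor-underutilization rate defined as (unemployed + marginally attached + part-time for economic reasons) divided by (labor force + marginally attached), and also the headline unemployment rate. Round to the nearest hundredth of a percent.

Labor force = 169.59 + 13.62 = 183.21 million.
Numerator = 13.62 + 1.97 + 8.17 = 23.76 million.
Denominator = 183.21 + 1.97 = 185.18 million.
Broad rate = 23.76 / 185.18 = 12.83%.
Headline unemployment rate = 13.62 / 183.21 = 7.43%.

Broad underutilization rate ≈ 12.83%; headline unemployment rate ≈ 7.43%.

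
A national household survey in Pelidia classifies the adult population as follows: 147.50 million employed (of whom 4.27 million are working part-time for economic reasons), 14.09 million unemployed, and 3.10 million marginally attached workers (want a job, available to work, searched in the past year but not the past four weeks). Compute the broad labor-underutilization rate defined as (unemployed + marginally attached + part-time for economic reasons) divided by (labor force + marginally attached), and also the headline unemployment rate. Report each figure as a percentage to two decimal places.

Labor force = 147.50 + 14.09 = 161.59 million.
Numerator = 14.09 + 3.10 + 4.27 = 21.46 million.
Denominator = 161.59 + 3.10 = 164.69 million.
Broad rate = 21.46 / 164.69 = 13.03%.
Headline unemployment rate = 14.09 / 161.59 = 8.72%.

Broad underutilization rate ≈ 13.03%; headline unemployment rate ≈ 8.72%.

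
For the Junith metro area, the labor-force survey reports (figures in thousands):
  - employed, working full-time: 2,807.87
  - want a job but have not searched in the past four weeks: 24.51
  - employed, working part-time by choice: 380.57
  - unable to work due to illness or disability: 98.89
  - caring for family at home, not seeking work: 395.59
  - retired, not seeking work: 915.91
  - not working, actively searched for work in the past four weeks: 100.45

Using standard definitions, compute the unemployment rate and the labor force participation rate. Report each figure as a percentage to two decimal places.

Unemployment rate ≈ 3.05%; labor force participation rate ≈ 69.62%.

Employed = 2,807.87 + 380.57 = 3,188.44 thousand.
Unemployed = 100.45 thousand.
Labor force = 3,188.44 + 100.45 = 3,288.89 thousand.
Not in labor force = 24.51 + 98.89 + 395.59 + 915.91 = 1,434.90 thousand (those not working and not actively searching are outside the labor force — including those who want a job but have given up searching).
Civilian working-age population = 3,288.89 + 1,434.90 = 4,723.79 thousand.
Unemployment rate = 100.45 / 3,288.89 = 3.05%.
Labor force participation rate = 3,288.89 / 4,723.79 = 69.62%.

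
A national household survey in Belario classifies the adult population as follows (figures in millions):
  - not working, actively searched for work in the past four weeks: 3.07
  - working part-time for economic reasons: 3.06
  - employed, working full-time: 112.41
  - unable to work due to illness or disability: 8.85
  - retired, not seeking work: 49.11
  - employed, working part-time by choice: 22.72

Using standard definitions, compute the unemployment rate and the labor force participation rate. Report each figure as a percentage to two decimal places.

Unemployment rate ≈ 2.17%; labor force participation rate ≈ 70.91%.

Employed = 3.06 + 112.41 + 22.72 = 138.19 million (anyone who worked, including part-time for economic reasons, counts as employed).
Unemployed = 3.07 million.
Labor force = 138.19 + 3.07 = 141.26 million.
Not in labor force = 8.85 + 49.11 = 57.96 million (those not working and not actively searching are outside the labor force).
Civilian working-age population = 141.26 + 57.96 = 199.22 million.
Unemployment rate = 3.07 / 141.26 = 2.17%.
Labor force participation rate = 141.26 / 199.22 = 70.91%.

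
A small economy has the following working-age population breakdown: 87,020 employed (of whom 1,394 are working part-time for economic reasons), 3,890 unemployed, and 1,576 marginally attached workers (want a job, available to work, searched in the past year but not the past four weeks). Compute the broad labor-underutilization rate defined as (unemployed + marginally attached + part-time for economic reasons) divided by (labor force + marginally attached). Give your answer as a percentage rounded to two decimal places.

Broad underutilization rate ≈ 7.42%.

Labor force = 87,020 + 3,890 = 90,910.
Numerator = 3,890 + 1,576 + 1,394 = 6,860.
Denominator = 90,910 + 1,576 = 92,486.
Broad rate = 6,860 / 92,486 = 7.42%.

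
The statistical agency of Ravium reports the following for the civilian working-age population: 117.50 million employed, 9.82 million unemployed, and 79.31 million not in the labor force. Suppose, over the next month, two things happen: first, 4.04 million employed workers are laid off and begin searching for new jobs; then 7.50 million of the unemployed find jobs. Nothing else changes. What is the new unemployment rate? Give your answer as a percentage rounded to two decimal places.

Initially, labor force = 117.50 + 9.82 = 127.32 million, so u = 9.82/127.32 = 7.71%.
After the first change, employed falls and unemployed rises by 4.04; labor force unchanged → E = 113.46, U = 13.86, labor force = 127.32 million.
After the second change, unemployed falls and employed rises by 7.50; labor force unchanged → E = 120.96, U = 6.36, labor force = 127.32 million.
New unemployment rate = 6.36 / 127.32 = 5.00%.

New unemployment rate ≈ 5.00%.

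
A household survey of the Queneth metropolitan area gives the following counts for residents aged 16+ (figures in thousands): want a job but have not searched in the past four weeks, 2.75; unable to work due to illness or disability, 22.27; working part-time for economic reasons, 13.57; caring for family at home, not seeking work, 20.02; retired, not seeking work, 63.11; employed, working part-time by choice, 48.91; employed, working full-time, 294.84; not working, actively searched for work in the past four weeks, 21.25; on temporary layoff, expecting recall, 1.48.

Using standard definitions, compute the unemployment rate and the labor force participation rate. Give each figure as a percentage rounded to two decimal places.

Unemployment rate ≈ 5.98%; labor force participation rate ≈ 77.85%.

Employed = 13.57 + 48.91 + 294.84 = 357.32 thousand (anyone who worked, including part-time for economic reasons, counts as employed).
Unemployed = 21.25 + 1.48 = 22.73 thousand (jobless and actively searching, or on temporary layoff).
Labor force = 357.32 + 22.73 = 380.05 thousand.
Not in labor force = 2.75 + 22.27 + 20.02 + 63.11 = 108.15 thousand (those not working and not actively searching are outside the labor force — including those who want a job but have given up searching).
Civilian working-age population = 380.05 + 108.15 = 488.20 thousand.
Unemployment rate = 22.73 / 380.05 = 5.98%.
Labor force participation rate = 380.05 / 488.20 = 77.85%.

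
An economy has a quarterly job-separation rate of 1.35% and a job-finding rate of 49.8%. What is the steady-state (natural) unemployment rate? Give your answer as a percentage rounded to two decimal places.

At steady state the flows balance: s·E = f·U, so U/(E+U) = s/(s+f).
u* = 1.35 / (1.35 + 49.8) = 1.35 / 51.15 = 2.64%.

Steady-state unemployment rate ≈ 2.64%.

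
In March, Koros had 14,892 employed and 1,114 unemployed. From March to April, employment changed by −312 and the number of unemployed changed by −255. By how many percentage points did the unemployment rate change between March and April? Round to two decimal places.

March: labor force = 14,892 + 1,114 = 16,006; u = 1,114/16,006 = 6.96%.
April: labor force = 14,580 + 859 = 15,439; u = 859/15,439 = 5.56%.
Change = 5.56% − 6.96% = −1.40 pp.

The unemployment rate changed by −1.40 percentage points.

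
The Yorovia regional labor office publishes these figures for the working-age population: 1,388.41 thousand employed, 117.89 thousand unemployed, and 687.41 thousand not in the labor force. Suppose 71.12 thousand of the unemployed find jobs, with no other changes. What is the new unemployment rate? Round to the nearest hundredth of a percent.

New unemployment rate ≈ 3.10%.

Initially, labor force = 1,388.41 + 117.89 = 1,506.30 thousand, so u = 117.89/1,506.30 = 7.83%.
After the change, unemployed falls and employed rises by 71.12; labor force unchanged → E = 1,459.53, U = 46.77, labor force = 1,506.30 thousand.
New unemployment rate = 46.77 / 1,506.30 = 3.10%.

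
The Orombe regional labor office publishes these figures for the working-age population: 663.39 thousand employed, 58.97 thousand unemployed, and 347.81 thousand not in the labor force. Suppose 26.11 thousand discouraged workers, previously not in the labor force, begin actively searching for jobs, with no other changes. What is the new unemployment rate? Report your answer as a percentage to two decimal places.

Initially, labor force = 663.39 + 58.97 = 722.36 thousand, so u = 58.97/722.36 = 8.16%.
After the change, unemployed and labor force both rise by 26.11 → E = 663.39, U = 85.08, labor force = 748.47 thousand.
New unemployment rate = 85.08 / 748.47 = 11.37%.

New unemployment rate ≈ 11.37%.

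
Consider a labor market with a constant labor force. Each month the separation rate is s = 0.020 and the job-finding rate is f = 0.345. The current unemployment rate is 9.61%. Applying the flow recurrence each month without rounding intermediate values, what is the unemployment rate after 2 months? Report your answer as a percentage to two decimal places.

With a fixed labor force, u_{t+1} = u_t + s·(1−u_t) − f·u_t = u_t·(1−s−f) + s.
Here 1−s−f = 0.635 and s = 0.020.
u_1 = 0.096100 × 0.635 + 0.020 = 0.081023.
u_2 = 0.081023 × 0.635 + 0.020 = 0.071450.

Unemployment rate after two months ≈ 7.14%.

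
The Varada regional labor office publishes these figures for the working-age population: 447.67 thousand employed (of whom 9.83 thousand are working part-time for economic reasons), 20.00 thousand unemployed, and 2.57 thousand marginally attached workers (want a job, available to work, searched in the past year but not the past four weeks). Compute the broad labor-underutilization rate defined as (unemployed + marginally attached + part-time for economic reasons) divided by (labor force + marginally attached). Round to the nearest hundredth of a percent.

Broad underutilization rate ≈ 6.89%.

Labor force = 447.67 + 20.00 = 467.67 thousand.
Numerator = 20.00 + 2.57 + 9.83 = 32.40 thousand.
Denominator = 467.67 + 2.57 = 470.24 thousand.
Broad rate = 32.40 / 470.24 = 6.89%.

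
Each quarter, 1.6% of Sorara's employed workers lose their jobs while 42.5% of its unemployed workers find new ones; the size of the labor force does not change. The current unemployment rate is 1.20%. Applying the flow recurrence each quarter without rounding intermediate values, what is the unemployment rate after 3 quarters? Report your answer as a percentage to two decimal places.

With a fixed labor force, u_{t+1} = u_t + s·(1−u_t) − f·u_t = u_t·(1−s−f) + s.
Here 1−s−f = 0.559 and s = 0.016.
u_1 = 0.012000 × 0.559 + 0.016 = 0.022708.
u_2 = 0.022708 × 0.559 + 0.016 = 0.028694.
u_3 = 0.028694 × 0.559 + 0.016 = 0.032040.

Unemployment rate after three quarters ≈ 3.20%.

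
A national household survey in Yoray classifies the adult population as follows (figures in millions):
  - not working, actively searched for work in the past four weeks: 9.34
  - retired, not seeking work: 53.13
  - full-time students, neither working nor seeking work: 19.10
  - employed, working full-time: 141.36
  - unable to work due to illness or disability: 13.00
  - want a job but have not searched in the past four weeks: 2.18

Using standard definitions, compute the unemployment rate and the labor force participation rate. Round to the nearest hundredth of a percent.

Employed = 141.36 million.
Unemployed = 9.34 million.
Labor force = 141.36 + 9.34 = 150.70 million.
Not in labor force = 53.13 + 19.10 + 13.00 + 2.18 = 87.41 million (those not working and not actively searching are outside the labor force — including those who want a job but have given up searching).
Civilian working-age population = 150.70 + 87.41 = 238.11 million.
Unemployment rate = 9.34 / 150.70 = 6.20%.
Labor force participation rate = 150.70 / 238.11 = 63.29%.

Unemployment rate ≈ 6.20%; labor force participation rate ≈ 63.29%.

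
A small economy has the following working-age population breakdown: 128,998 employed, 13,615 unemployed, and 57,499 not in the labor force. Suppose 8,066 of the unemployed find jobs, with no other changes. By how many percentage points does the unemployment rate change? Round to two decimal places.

The unemployment rate changes by −5.66 percentage points.

Initially, labor force = 128,998 + 13,615 = 142,613, so u = 13,615/142,613 = 9.55%.
After the change, unemployed falls and employed rises by 8,066; labor force unchanged → E = 137,064, U = 5,549, labor force = 142,613.
New unemployment rate = 5,549 / 142,613 = 3.89%.
Change = 3.89% − 9.55% = −5.66 percentage points.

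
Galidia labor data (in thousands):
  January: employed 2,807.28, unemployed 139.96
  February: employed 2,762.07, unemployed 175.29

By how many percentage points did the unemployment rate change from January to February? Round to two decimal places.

The unemployment rate changed by +1.22 percentage points.

January: labor force = 2,807.28 + 139.96 = 2,947.24; u = 139.96/2,947.24 = 4.75%.
February: labor force = 2,762.07 + 175.29 = 2,937.36; u = 175.29/2,937.36 = 5.97%.
Change = 5.97% − 4.75% = +1.22 pp.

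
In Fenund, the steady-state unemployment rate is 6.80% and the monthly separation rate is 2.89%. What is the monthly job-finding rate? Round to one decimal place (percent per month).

Job-finding rate ≈ 39.6% per month.

From u* = s/(s+f): f = s·(1−u)/u.
f = 2.89 × (1 − 0.0680) / 0.0680 = 2.6935 / 0.0680 ≈ 39.6% per month.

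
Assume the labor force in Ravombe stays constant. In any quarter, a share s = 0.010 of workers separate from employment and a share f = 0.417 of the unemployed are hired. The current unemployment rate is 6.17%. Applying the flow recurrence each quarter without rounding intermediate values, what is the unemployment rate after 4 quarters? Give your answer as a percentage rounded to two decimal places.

With a fixed labor force, u_{t+1} = u_t + s·(1−u_t) − f·u_t = u_t·(1−s−f) + s.
Here 1−s−f = 0.573 and s = 0.010.
u_1 = 0.061700 × 0.573 + 0.010 = 0.045354.
u_2 = 0.045354 × 0.573 + 0.010 = 0.035988.
u_3 = 0.035988 × 0.573 + 0.010 = 0.030621.
u_4 = 0.030621 × 0.573 + 0.010 = 0.027546.

Unemployment rate after four quarters ≈ 2.75%.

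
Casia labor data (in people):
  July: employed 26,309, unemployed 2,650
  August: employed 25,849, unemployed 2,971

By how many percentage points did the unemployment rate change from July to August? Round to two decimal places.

The unemployment rate changed by +1.16 percentage points.

July: labor force = 26,309 + 2,650 = 28,959; u = 2,650/28,959 = 9.15%.
August: labor force = 25,849 + 2,971 = 28,820; u = 2,971/28,820 = 10.31%.
Change = 10.31% − 9.15% = +1.16 pp.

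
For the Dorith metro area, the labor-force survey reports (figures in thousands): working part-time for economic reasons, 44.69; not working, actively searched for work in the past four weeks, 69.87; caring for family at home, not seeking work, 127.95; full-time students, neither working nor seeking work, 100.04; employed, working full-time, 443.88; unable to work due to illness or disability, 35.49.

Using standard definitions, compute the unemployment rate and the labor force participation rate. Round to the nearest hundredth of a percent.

Employed = 44.69 + 443.88 = 488.57 thousand (anyone who worked, including part-time for economic reasons, counts as employed).
Unemployed = 69.87 thousand.
Labor force = 488.57 + 69.87 = 558.44 thousand.
Not in labor force = 127.95 + 100.04 + 35.49 = 263.48 thousand (those not working and not actively searching are outside the labor force).
Civilian working-age population = 558.44 + 263.48 = 821.92 thousand.
Unemployment rate = 69.87 / 558.44 = 12.51%.
Labor force participation rate = 558.44 / 821.92 = 67.94%.

Unemployment rate ≈ 12.51%; labor force participation rate ≈ 67.94%.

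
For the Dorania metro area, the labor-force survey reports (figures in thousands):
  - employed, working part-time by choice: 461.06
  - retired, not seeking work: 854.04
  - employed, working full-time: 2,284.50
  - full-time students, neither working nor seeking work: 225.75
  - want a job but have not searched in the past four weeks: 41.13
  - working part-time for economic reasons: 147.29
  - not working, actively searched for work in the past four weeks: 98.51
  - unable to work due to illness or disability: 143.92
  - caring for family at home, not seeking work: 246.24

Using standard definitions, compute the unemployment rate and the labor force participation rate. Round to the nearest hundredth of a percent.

Employed = 461.06 + 2,284.50 + 147.29 = 2,892.85 thousand (anyone who worked, including part-time for economic reasons, counts as employed).
Unemployed = 98.51 thousand.
Labor force = 2,892.85 + 98.51 = 2,991.36 thousand.
Not in labor force = 854.04 + 225.75 + 41.13 + 143.92 + 246.24 = 1,511.08 thousand (those not working and not actively searching are outside the labor force — including those who want a job but have given up searching).
Civilian working-age population = 2,991.36 + 1,511.08 = 4,502.44 thousand.
Unemployment rate = 98.51 / 2,991.36 = 3.29%.
Labor force participation rate = 2,991.36 / 4,502.44 = 66.44%.

Unemployment rate ≈ 3.29%; labor force participation rate ≈ 66.44%.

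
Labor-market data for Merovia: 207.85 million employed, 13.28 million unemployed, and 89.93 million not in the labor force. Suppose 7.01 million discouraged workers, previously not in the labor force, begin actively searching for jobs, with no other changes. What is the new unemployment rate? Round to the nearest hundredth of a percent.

Initially, labor force = 207.85 + 13.28 = 221.13 million, so u = 13.28/221.13 = 6.01%.
After the change, unemployed and labor force both rise by 7.01 → E = 207.85, U = 20.29, labor force = 228.14 million.
New unemployment rate = 20.29 / 228.14 = 8.89%.

New unemployment rate ≈ 8.89%.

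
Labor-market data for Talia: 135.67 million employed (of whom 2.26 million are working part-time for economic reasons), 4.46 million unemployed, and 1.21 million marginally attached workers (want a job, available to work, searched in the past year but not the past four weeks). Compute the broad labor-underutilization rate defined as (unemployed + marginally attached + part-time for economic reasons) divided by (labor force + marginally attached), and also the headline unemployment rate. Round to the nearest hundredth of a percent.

Broad underutilization rate ≈ 5.61%; headline unemployment rate ≈ 3.18%.

Labor force = 135.67 + 4.46 = 140.13 million.
Numerator = 4.46 + 1.21 + 2.26 = 7.93 million.
Denominator = 140.13 + 1.21 = 141.34 million.
Broad rate = 7.93 / 141.34 = 5.61%.
Headline unemployment rate = 4.46 / 140.13 = 3.18%.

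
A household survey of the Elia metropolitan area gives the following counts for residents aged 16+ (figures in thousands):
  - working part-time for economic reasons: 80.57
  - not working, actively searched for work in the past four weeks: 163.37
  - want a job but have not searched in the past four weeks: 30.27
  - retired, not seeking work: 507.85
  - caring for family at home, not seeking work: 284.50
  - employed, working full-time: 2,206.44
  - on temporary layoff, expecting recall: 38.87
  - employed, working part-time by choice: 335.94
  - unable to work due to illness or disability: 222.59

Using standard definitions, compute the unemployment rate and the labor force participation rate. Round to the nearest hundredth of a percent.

Employed = 80.57 + 2,206.44 + 335.94 = 2,622.95 thousand (anyone who worked, including part-time for economic reasons, counts as employed).
Unemployed = 163.37 + 38.87 = 202.24 thousand (jobless and actively searching, or on temporary layoff).
Labor force = 2,622.95 + 202.24 = 2,825.19 thousand.
Not in labor force = 30.27 + 507.85 + 284.50 + 222.59 = 1,045.21 thousand (those not working and not actively searching are outside the labor force — including those who want a job but have given up searching).
Civilian working-age population = 2,825.19 + 1,045.21 = 3,870.40 thousand.
Unemployment rate = 202.24 / 2,825.19 = 7.16%.
Labor force participation rate = 2,825.19 / 3,870.40 = 72.99%.

Unemployment rate ≈ 7.16%; labor force participation rate ≈ 72.99%.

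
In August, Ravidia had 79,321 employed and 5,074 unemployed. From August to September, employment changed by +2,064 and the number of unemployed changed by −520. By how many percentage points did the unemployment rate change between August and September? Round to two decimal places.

August: labor force = 79,321 + 5,074 = 84,395; u = 5,074/84,395 = 6.01%.
September: labor force = 81,385 + 4,554 = 85,939; u = 4,554/85,939 = 5.30%.
Change = 5.30% − 6.01% = −0.71 pp.

The unemployment rate changed by −0.71 percentage points.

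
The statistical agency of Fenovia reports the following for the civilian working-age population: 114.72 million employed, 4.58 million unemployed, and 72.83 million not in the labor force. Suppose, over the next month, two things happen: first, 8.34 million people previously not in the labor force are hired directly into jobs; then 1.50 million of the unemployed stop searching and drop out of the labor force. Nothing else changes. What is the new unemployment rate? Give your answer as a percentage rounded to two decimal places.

New unemployment rate ≈ 2.44%.

Initially, labor force = 114.72 + 4.58 = 119.30 million, so u = 4.58/119.30 = 3.84%.
After the first change, employed and labor force both rise by 8.34; unemployed unchanged → E = 123.06, U = 4.58, labor force = 127.64 million.
After the second change, unemployed and labor force both fall by 1.50 → E = 123.06, U = 3.08, labor force = 126.14 million.
New unemployment rate = 3.08 / 126.14 = 2.44%.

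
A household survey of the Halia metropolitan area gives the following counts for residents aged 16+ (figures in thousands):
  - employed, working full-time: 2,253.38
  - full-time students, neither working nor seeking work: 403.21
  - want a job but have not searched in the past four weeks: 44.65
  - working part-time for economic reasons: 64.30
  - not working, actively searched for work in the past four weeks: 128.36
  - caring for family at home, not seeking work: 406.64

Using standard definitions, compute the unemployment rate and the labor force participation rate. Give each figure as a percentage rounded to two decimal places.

Employed = 2,253.38 + 64.30 = 2,317.68 thousand (anyone who worked, including part-time for economic reasons, counts as employed).
Unemployed = 128.36 thousand.
Labor force = 2,317.68 + 128.36 = 2,446.04 thousand.
Not in labor force = 403.21 + 44.65 + 406.64 = 854.50 thousand (those not working and not actively searching are outside the labor force — including those who want a job but have given up searching).
Civilian working-age population = 2,446.04 + 854.50 = 3,300.54 thousand.
Unemployment rate = 128.36 / 2,446.04 = 5.25%.
Labor force participation rate = 2,446.04 / 3,300.54 = 74.11%.

Unemployment rate ≈ 5.25%; labor force participation rate ≈ 74.11%.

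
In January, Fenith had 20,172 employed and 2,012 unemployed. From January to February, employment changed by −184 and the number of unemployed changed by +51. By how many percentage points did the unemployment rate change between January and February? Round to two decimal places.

The unemployment rate changed by +0.29 percentage points.

January: labor force = 20,172 + 2,012 = 22,184; u = 2,012/22,184 = 9.07%.
February: labor force = 19,988 + 2,063 = 22,051; u = 2,063/22,051 = 9.36%.
Change = 9.36% − 9.07% = +0.29 pp.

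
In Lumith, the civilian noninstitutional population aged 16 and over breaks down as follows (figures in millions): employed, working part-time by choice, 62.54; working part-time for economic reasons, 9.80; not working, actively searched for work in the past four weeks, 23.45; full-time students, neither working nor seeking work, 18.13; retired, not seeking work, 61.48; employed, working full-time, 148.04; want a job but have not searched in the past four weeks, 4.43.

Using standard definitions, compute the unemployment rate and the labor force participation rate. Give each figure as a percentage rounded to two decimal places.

Unemployment rate ≈ 9.62%; labor force participation rate ≈ 74.37%.

Employed = 62.54 + 9.80 + 148.04 = 220.38 million (anyone who worked, including part-time for economic reasons, counts as employed).
Unemployed = 23.45 million.
Labor force = 220.38 + 23.45 = 243.83 million.
Not in labor force = 18.13 + 61.48 + 4.43 = 84.04 million (those not working and not actively searching are outside the labor force — including those who want a job but have given up searching).
Civilian working-age population = 243.83 + 84.04 = 327.87 million.
Unemployment rate = 23.45 / 243.83 = 9.62%.
Labor force participation rate = 243.83 / 327.87 = 74.37%.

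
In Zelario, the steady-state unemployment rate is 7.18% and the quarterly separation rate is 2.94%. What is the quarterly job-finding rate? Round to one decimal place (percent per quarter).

Job-finding rate ≈ 38.0% per quarter.

From u* = s/(s+f): f = s·(1−u)/u.
f = 2.94 × (1 − 0.0718) / 0.0718 = 2.7289 / 0.0718 ≈ 38.0% per quarter.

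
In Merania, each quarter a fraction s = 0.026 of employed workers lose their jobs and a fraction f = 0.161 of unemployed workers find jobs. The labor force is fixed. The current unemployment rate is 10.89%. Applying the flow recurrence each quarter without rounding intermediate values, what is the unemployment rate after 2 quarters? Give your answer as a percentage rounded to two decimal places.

With a fixed labor force, u_{t+1} = u_t + s·(1−u_t) − f·u_t = u_t·(1−s−f) + s.
Here 1−s−f = 0.813 and s = 0.026.
u_1 = 0.108900 × 0.813 + 0.026 = 0.114536.
u_2 = 0.114536 × 0.813 + 0.026 = 0.119118.

Unemployment rate after two quarters ≈ 11.91%.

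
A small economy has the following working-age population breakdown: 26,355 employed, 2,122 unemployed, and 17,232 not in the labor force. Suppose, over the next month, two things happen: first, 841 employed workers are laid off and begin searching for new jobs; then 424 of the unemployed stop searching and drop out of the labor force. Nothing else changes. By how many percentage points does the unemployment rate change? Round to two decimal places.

Initially, labor force = 26,355 + 2,122 = 28,477, so u = 2,122/28,477 = 7.45%.
After the first change, employed falls and unemployed rises by 841; labor force unchanged → E = 25,514, U = 2,963, labor force = 28,477.
After the second change, unemployed and labor force both fall by 424 → E = 25,514, U = 2,539, labor force = 28,053.
New unemployment rate = 2,539 / 28,053 = 9.05%.
Change = 9.05% − 7.45% = +1.60 percentage points.

The unemployment rate changes by +1.60 percentage points.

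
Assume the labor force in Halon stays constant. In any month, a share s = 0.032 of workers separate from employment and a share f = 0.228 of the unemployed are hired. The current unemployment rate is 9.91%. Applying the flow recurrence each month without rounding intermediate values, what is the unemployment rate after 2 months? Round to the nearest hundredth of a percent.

With a fixed labor force, u_{t+1} = u_t + s·(1−u_t) − f·u_t = u_t·(1−s−f) + s.
Here 1−s−f = 0.740 and s = 0.032.
u_1 = 0.099100 × 0.740 + 0.032 = 0.105334.
u_2 = 0.105334 × 0.740 + 0.032 = 0.109947.

Unemployment rate after two months ≈ 10.99%.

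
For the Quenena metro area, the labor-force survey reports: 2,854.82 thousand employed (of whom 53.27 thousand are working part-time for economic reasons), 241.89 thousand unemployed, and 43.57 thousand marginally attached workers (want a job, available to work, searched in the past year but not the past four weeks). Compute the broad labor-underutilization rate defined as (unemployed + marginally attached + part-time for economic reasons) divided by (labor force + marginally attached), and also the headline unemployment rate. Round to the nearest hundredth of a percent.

Broad underutilization rate ≈ 10.79%; headline unemployment rate ≈ 7.81%.

Labor force = 2,854.82 + 241.89 = 3,096.71 thousand.
Numerator = 241.89 + 43.57 + 53.27 = 338.73 thousand.
Denominator = 3,096.71 + 43.57 = 3,140.28 thousand.
Broad rate = 338.73 / 3,140.28 = 10.79%.
Headline unemployment rate = 241.89 / 3,096.71 = 7.81%.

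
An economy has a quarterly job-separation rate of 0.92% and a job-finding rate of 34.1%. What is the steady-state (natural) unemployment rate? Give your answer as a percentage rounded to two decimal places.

Steady-state unemployment rate ≈ 2.63%.

At steady state the flows balance: s·E = f·U, so U/(E+U) = s/(s+f).
u* = 0.92 / (0.92 + 34.1) = 0.92 / 35.02 = 2.63%.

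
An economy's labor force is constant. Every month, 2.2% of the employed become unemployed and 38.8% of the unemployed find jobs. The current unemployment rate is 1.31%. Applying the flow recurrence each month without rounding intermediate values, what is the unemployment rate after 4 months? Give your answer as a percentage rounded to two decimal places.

Unemployment rate after four months ≈ 4.87%.

With a fixed labor force, u_{t+1} = u_t + s·(1−u_t) − f·u_t = u_t·(1−s−f) + s.
Here 1−s−f = 0.590 and s = 0.022.
u_1 = 0.013100 × 0.590 + 0.022 = 0.029729.
u_2 = 0.029729 × 0.590 + 0.022 = 0.039540.
u_3 = 0.039540 × 0.590 + 0.022 = 0.045329.
u_4 = 0.045329 × 0.590 + 0.022 = 0.048744.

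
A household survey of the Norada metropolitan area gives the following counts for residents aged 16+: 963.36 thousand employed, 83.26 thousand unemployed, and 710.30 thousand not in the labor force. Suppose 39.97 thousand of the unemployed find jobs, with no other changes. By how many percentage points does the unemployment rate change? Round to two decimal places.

The unemployment rate changes by −3.82 percentage points.

Initially, labor force = 963.36 + 83.26 = 1,046.62 thousand, so u = 83.26/1,046.62 = 7.96%.
After the change, unemployed falls and employed rises by 39.97; labor force unchanged → E = 1,003.33, U = 43.29, labor force = 1,046.62 thousand.
New unemployment rate = 43.29 / 1,046.62 = 4.14%.
Change = 4.14% − 7.96% = −3.82 percentage points.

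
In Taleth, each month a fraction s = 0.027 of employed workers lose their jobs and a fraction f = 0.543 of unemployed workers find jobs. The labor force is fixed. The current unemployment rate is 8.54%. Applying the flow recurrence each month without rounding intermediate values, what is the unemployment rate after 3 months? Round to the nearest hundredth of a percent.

With a fixed labor force, u_{t+1} = u_t + s·(1−u_t) − f·u_t = u_t·(1−s−f) + s.
Here 1−s−f = 0.430 and s = 0.027.
u_1 = 0.085400 × 0.430 + 0.027 = 0.063722.
u_2 = 0.063722 × 0.430 + 0.027 = 0.054400.
u_3 = 0.054400 × 0.430 + 0.027 = 0.050392.

Unemployment rate after three months ≈ 5.04%.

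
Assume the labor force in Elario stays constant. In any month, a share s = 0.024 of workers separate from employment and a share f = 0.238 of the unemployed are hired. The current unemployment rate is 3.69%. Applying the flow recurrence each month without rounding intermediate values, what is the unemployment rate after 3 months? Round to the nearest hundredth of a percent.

With a fixed labor force, u_{t+1} = u_t + s·(1−u_t) − f·u_t = u_t·(1−s−f) + s.
Here 1−s−f = 0.738 and s = 0.024.
u_1 = 0.036900 × 0.738 + 0.024 = 0.051232.
u_2 = 0.051232 × 0.738 + 0.024 = 0.061809.
u_3 = 0.061809 × 0.738 + 0.024 = 0.069615.

Unemployment rate after three months ≈ 6.96%.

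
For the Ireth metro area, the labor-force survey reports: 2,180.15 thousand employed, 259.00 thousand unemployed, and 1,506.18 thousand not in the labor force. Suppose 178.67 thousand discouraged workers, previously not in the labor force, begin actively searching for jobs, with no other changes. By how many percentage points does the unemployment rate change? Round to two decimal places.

The unemployment rate changes by +6.10 percentage points.

Initially, labor force = 2,180.15 + 259.00 = 2,439.15 thousand, so u = 259.00/2,439.15 = 10.62%.
After the change, unemployed and labor force both rise by 178.67 → E = 2,180.15, U = 437.67, labor force = 2,617.82 thousand.
New unemployment rate = 437.67 / 2,617.82 = 16.72%.
Change = 16.72% − 10.62% = +6.10 percentage points.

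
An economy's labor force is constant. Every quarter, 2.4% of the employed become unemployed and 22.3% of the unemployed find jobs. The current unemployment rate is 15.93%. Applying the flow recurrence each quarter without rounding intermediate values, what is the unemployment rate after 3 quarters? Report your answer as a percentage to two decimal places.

With a fixed labor force, u_{t+1} = u_t + s·(1−u_t) − f·u_t = u_t·(1−s−f) + s.
Here 1−s−f = 0.753 and s = 0.024.
u_1 = 0.159300 × 0.753 + 0.024 = 0.143953.
u_2 = 0.143953 × 0.753 + 0.024 = 0.132397.
u_3 = 0.132397 × 0.753 + 0.024 = 0.123695.

Unemployment rate after three quarters ≈ 12.37%.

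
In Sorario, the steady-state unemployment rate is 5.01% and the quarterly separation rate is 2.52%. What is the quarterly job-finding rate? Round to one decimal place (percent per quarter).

From u* = s/(s+f): f = s·(1−u)/u.
f = 2.52 × (1 − 0.0501) / 0.0501 = 2.3937 / 0.0501 ≈ 47.8% per quarter.

Job-finding rate ≈ 47.8% per quarter.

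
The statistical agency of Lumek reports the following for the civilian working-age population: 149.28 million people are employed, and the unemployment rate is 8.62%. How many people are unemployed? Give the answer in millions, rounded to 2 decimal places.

About 14.08 million are unemployed.

Let U be the number unemployed. The labor force is E + U, and U/(E+U) = 0.0862.
So U = 0.0862 × 149.28 / (1 − 0.0862) = 12.8679 / 0.9138 ≈ 14.08 million.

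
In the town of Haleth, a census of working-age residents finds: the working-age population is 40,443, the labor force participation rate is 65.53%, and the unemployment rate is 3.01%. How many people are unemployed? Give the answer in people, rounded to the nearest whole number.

About 798 are unemployed.

Labor force = 0.6553 × 40,443 = 26,502.
Unemployed = 0.0301 × 26,502 ≈ 798.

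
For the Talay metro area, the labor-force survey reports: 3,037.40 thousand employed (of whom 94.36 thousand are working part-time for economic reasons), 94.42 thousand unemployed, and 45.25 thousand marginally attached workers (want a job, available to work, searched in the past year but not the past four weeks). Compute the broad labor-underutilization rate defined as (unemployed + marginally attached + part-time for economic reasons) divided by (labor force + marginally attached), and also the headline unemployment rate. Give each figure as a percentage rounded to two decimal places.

Broad underutilization rate ≈ 7.37%; headline unemployment rate ≈ 3.01%.

Labor force = 3,037.40 + 94.42 = 3,131.82 thousand.
Numerator = 94.42 + 45.25 + 94.36 = 234.03 thousand.
Denominator = 3,131.82 + 45.25 = 3,177.07 thousand.
Broad rate = 234.03 / 3,177.07 = 7.37%.
Headline unemployment rate = 94.42 / 3,131.82 = 3.01%.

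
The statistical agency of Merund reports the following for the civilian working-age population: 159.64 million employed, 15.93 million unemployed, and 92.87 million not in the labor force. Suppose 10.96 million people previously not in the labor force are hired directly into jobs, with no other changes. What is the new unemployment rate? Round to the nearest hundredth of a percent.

Initially, labor force = 159.64 + 15.93 = 175.57 million, so u = 15.93/175.57 = 9.07%.
After the change, employed and labor force both rise by 10.96; unemployed unchanged → E = 170.60, U = 15.93, labor force = 186.53 million.
New unemployment rate = 15.93 / 186.53 = 8.54%.

New unemployment rate ≈ 8.54%.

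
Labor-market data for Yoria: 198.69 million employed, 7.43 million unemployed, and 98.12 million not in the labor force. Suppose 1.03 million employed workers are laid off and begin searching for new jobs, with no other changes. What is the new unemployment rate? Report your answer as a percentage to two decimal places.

New unemployment rate ≈ 4.10%.

Initially, labor force = 198.69 + 7.43 = 206.12 million, so u = 7.43/206.12 = 3.60%.
After the change, employed falls and unemployed rises by 1.03; labor force unchanged → E = 197.66, U = 8.46, labor force = 206.12 million.
New unemployment rate = 8.46 / 206.12 = 4.10%.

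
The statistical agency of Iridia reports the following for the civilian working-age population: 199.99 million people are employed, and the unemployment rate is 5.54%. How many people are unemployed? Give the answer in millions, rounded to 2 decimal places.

About 11.73 million are unemployed.

Let U be the number unemployed. The labor force is E + U, and U/(E+U) = 0.0554.
So U = 0.0554 × 199.99 / (1 − 0.0554) = 11.0794 / 0.9446 ≈ 11.73 million.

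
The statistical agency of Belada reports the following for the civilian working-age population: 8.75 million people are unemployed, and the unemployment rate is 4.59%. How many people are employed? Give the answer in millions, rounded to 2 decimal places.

Labor force = U / u = 8.75 / 0.0459 ≈ 190.63 million.
Employed = labor force − unemployed = 190.63 − 8.75 = 181.88 million.

About 181.88 million are employed.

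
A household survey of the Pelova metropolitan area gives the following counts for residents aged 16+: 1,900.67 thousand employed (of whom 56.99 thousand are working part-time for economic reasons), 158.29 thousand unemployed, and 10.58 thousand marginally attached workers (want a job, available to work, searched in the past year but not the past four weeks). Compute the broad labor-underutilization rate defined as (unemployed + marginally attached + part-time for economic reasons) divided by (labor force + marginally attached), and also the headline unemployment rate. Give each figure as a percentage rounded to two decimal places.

Broad underutilization rate ≈ 10.91%; headline unemployment rate ≈ 7.69%.

Labor force = 1,900.67 + 158.29 = 2,058.96 thousand.
Numerator = 158.29 + 10.58 + 56.99 = 225.86 thousand.
Denominator = 2,058.96 + 10.58 = 2,069.54 thousand.
Broad rate = 225.86 / 2,069.54 = 10.91%.
Headline unemployment rate = 158.29 / 2,058.96 = 7.69%.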